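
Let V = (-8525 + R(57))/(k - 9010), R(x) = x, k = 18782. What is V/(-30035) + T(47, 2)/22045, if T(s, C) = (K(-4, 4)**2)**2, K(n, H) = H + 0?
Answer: 3766159709/323512601545 ≈ 0.011641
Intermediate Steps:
K(n, H) = H
T(s, C) = 256 (T(s, C) = (4**2)**2 = 16**2 = 256)
V = -2117/2443 (V = (-8525 + 57)/(18782 - 9010) = -8468/9772 = -8468*1/9772 = -2117/2443 ≈ -0.86656)
V/(-30035) + T(47, 2)/22045 = -2117/2443/(-30035) + 256/22045 = -2117/2443*(-1/30035) + 256*(1/22045) = 2117/73375505 + 256/22045 = 3766159709/323512601545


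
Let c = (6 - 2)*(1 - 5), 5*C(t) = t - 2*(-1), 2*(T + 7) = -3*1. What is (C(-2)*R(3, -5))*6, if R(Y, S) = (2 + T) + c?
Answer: 0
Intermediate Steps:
T = -17/2 (T = -7 + (-3*1)/2 = -7 + (½)*(-3) = -7 - 3/2 = -17/2 ≈ -8.5000)
C(t) = ⅖ + t/5 (C(t) = (t - 2*(-1))/5 = (t + 2)/5 = (2 + t)/5 = ⅖ + t/5)
c = -16 (c = 4*(-4) = -16)
R(Y, S) = -45/2 (R(Y, S) = (2 - 17/2) - 16 = -13/2 - 16 = -45/2)
(C(-2)*R(3, -5))*6 = ((⅖ + (⅕)*(-2))*(-45/2))*6 = ((⅖ - ⅖)*(-45/2))*6 = (0*(-45/2))*6 = 0*6 = 0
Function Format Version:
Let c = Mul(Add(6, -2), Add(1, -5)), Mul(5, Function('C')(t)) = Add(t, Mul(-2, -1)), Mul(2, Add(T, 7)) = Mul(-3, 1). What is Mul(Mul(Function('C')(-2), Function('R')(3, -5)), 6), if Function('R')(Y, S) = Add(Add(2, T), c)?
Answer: 0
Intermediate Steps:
T = Rational(-17, 2) (T = Add(-7, Mul(Rational(1, 2), Mul(-3, 1))) = Add(-7, Mul(Rational(1, 2), -3)) = Add(-7, Rational(-3, 2)) = Rational(-17, 2) ≈ -8.5000)
Function('C')(t) = Add(Rational(2, 5), Mul(Rational(1, 5), t)) (Function('C')(t) = Mul(Rational(1, 5), Add(t, Mul(-2, -1))) = Mul(Rational(1, 5), Add(t, 2)) = Mul(Rational(1, 5), Add(2, t)) = Add(Rational(2, 5), Mul(Rational(1, 5), t)))
c = -16 (c = Mul(4, -4) = -16)
Function('R')(Y, S) = Rational(-45, 2) (Function('R')(Y, S) = Add(Add(2, Rational(-17, 2)), -16) = Add(Rational(-13, 2), -16) = Rational(-45, 2))
Mul(Mul(Function('C')(-2), Function('R')(3, -5)), 6) = Mul(Mul(Add(Rational(2, 5), Mul(Rational(1, 5), -2)), Rational(-45, 2)), 6) = Mul(Mul(Add(Rational(2, 5), Rational(-2, 5)), Rational(-45, 2)), 6) = Mul(Mul(0, Rational(-45, 2)), 6) = Mul(0, 6) = 0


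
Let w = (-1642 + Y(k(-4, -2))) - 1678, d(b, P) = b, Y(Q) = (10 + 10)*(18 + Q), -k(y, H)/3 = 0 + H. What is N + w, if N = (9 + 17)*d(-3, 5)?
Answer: -2918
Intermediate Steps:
k(y, H) = -3*H (k(y, H) = -3*(0 + H) = -3*H)
Y(Q) = 360 + 20*Q (Y(Q) = 20*(18 + Q) = 360 + 20*Q)
w = -2840 (w = (-1642 + (360 + 20*(-3*(-2)))) - 1678 = (-1642 + (360 + 20*6)) - 1678 = (-1642 + (360 + 120)) - 1678 = (-1642 + 480) - 1678 = -1162 - 1678 = -2840)
N = -78 (N = (9 + 17)*(-3) = 26*(-3) = -78)
N + w = -78 - 2840 = -2918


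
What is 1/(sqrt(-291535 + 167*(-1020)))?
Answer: -I*sqrt(739)/18475 ≈ -0.0014714*I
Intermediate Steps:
1/(sqrt(-291535 + 167*(-1020))) = 1/(sqrt(-291535 - 170340)) = 1/(sqrt(-461875)) = 1/(25*I*sqrt(739)) = -I*sqrt(739)/18475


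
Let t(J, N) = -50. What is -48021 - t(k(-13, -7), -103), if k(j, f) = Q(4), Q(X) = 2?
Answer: -47971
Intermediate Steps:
k(j, f) = 2
-48021 - t(k(-13, -7), -103) = -48021 - 1*(-50) = -48021 + 50 = -47971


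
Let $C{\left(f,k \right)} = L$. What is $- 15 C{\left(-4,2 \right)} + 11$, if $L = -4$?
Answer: $71$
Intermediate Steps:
$C{\left(f,k \right)} = -4$
$- 15 C{\left(-4,2 \right)} + 11 = \left(-15\right) \left(-4\right) + 11 = 60 + 11 = 71$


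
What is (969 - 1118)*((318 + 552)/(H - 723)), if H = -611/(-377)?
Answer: 375927/2092 ≈ 179.70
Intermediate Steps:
H = 47/29 (H = -611*(-1/377) = 47/29 ≈ 1.6207)
(969 - 1118)*((318 + 552)/(H - 723)) = (969 - 1118)*((318 + 552)/(47/29 - 723)) = -129630/(-20920/29) = -129630*(-29)/20920 = -149*(-2523/2092) = 375927/2092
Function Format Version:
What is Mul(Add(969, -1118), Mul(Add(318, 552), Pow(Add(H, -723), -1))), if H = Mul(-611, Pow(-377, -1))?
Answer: Rational(375927, 2092) ≈ 179.70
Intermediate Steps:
H = Rational(47, 29) (H = Mul(-611, Rational(-1, 377)) = Rational(47, 29) ≈ 1.6207)
Mul(Add(969, -1118), Mul(Add(318, 552), Pow(Add(H, -723), -1))) = Mul(Add(969, -1118), Mul(Add(318, 552), Pow(Add(Rational(47, 29), -723), -1))) = Mul(-149, Mul(870, Pow(Rational(-20920, 29), -1))) = Mul(-149, Mul(870, Rational(-29, 20920))) = Mul(-149, Rational(-2523, 2092)) = Rational(375927, 2092)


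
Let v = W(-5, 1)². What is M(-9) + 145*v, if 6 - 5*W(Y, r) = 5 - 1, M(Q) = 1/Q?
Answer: 1039/45 ≈ 23.089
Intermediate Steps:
W(Y, r) = ⅖ (W(Y, r) = 6/5 - (5 - 1)/5 = 6/5 - ⅕*4 = 6/5 - ⅘ = ⅖)
v = 4/25 (v = (⅖)² = 4/25 ≈ 0.16000)
M(-9) + 145*v = 1/(-9) + 145*(4/25) = -⅑ + 116/5 = 1039/45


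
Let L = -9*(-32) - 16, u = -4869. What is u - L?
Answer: -5141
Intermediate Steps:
L = 272 (L = 288 - 16 = 272)
u - L = -4869 - 1*272 = -4869 - 272 = -5141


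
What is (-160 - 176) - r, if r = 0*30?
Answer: -336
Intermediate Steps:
r = 0
(-160 - 176) - r = (-160 - 176) - 1*0 = -336 + 0 = -336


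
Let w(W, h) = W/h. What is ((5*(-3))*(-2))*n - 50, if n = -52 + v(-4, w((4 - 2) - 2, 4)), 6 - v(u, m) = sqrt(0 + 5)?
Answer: -1430 - 30*sqrt(5) ≈ -1497.1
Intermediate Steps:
v(u, m) = 6 - sqrt(5) (v(u, m) = 6 - sqrt(0 + 5) = 6 - sqrt(5))
n = -46 - sqrt(5) (n = -52 + (6 - sqrt(5)) = -46 - sqrt(5) ≈ -48.236)
((5*(-3))*(-2))*n - 50 = ((5*(-3))*(-2))*(-46 - sqrt(5)) - 50 = (-15*(-2))*(-46 - sqrt(5)) - 50 = 30*(-46 - sqrt(5)) - 50 = (-1380 - 30*sqrt(5)) - 50 = -1430 - 30*sqrt(5)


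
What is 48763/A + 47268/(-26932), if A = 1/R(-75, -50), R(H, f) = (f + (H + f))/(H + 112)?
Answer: -57456661054/249121 ≈ -2.3064e+5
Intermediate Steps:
R(H, f) = (H + 2*f)/(112 + H)
A = -37/175 (A = 1/((-75 + 2*(-50))/(112 - 75)) = 1/((-75 - 100)/37) = 1/((1/37)*(-175)) = 1/(-175/37) = -37/175 ≈ -0.21143)
48763/A + 47268/(-26932) = 48763/(-37/175) + 47268/(-26932) = 48763*(-175/37) + 47268*(-1/26932) = -8533525/37 - 11817/6733 = -57456661054/249121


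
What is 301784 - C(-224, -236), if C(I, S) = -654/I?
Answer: 33799481/112 ≈ 3.0178e+5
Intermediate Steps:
301784 - C(-224, -236) = 301784 - (-654)/(-224) = 301784 - (-654)*(-1)/224 = 301784 - 1*327/112 = 301784 - 327/112 = 33799481/112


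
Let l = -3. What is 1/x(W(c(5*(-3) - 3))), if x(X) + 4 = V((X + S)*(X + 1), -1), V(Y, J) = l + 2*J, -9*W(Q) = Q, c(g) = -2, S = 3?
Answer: -1/9 ≈ -0.11111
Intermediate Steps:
W(Q) = -Q/9
V(Y, J) = -3 + 2*J
x(X) = -9 (x(X) = -4 + (-3 + 2*(-1)) = -4 + (-3 - 2) = -4 - 5 = -9)
1/x(W(c(5*(-3) - 3))) = 1/(-9) = -1/9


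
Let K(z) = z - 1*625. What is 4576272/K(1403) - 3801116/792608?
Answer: 453029066141/77081128 ≈ 5877.3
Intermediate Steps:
K(z) = -625 + z (K(z) = z - 625 = -625 + z)
4576272/K(1403) - 3801116/792608 = 4576272/(-625 + 1403) - 3801116/792608 = 4576272/778 - 3801116*1/792608 = 4576272*(1/778) - 950279/198152 = 2288136/389 - 950279/198152 = 453029066141/77081128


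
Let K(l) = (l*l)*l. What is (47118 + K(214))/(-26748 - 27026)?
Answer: -4923731/26887 ≈ -183.13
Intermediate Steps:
K(l) = l**3 (K(l) = l**2*l = l**3)
(47118 + K(214))/(-26748 - 27026) = (47118 + 214**3)/(-26748 - 27026) = (47118 + 9800344)/(-53774) = 9847462*(-1/53774) = -4923731/26887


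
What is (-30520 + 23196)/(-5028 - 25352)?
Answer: 1831/7595 ≈ 0.24108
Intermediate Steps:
(-30520 + 23196)/(-5028 - 25352) = -7324/(-30380) = -7324*(-1/30380) = 1831/7595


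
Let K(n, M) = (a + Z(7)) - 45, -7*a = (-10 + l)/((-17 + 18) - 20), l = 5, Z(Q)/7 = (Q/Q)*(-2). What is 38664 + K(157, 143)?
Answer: 5134460/133 ≈ 38605.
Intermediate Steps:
Z(Q) = -14 (Z(Q) = 7*((Q/Q)*(-2)) = 7*(1*(-2)) = 7*(-2) = -14)
a = -5/133 (a = -(-10 + 5)/(7*((-17 + 18) - 20)) = -(-5)/(7*(1 - 20)) = -(-5)/(7*(-19)) = -(-5)*(-1)/(7*19) = -⅐*5/19 = -5/133 ≈ -0.037594)
K(n, M) = -7852/133 (K(n, M) = (-5/133 - 14) - 45 = -1867/133 - 45 = -7852/133)
38664 + K(157, 143) = 38664 - 7852/133 = 5134460/133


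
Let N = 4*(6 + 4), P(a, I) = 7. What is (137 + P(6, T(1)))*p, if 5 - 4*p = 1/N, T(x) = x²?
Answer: 1791/10 ≈ 179.10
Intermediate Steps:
N = 40 (N = 4*10 = 40)
p = 199/160 (p = 5/4 - ¼/40 = 5/4 - ¼*1/40 = 5/4 - 1/160 = 199/160 ≈ 1.2437)
(137 + P(6, T(1)))*p = (137 + 7)*(199/160) = 144*(199/160) = 1791/10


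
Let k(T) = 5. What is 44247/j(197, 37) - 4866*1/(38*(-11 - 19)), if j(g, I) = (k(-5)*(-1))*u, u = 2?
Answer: -419941/95 ≈ -4420.4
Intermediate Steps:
j(g, I) = -10 (j(g, I) = (5*(-1))*2 = -5*2 = -10)
44247/j(197, 37) - 4866*1/(38*(-11 - 19)) = 44247/(-10) - 4866*1/(38*(-11 - 19)) = 44247*(-⅒) - 4866/((-30*38)) = -44247/10 - 4866/(-1140) = -44247/10 - 4866*(-1/1140) = -44247/10 + 811/190 = -419941/95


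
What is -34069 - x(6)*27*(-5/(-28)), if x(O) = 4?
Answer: -238618/7 ≈ -34088.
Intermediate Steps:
-34069 - x(6)*27*(-5/(-28)) = -34069 - 4*27*(-5/(-28)) = -34069 - 108*(-5*(-1/28)) = -34069 - 108*5/28 = -34069 - 1*135/7 = -34069 - 135/7 = -238618/7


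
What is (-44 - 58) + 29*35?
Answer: 913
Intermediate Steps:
(-44 - 58) + 29*35 = -102 + 1015 = 913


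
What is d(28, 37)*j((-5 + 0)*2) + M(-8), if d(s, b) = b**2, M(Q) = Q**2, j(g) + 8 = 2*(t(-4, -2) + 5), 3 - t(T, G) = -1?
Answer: 13754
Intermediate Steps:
t(T, G) = 4 (t(T, G) = 3 - 1*(-1) = 3 + 1 = 4)
j(g) = 10 (j(g) = -8 + 2*(4 + 5) = -8 + 2*9 = -8 + 18 = 10)
d(28, 37)*j((-5 + 0)*2) + M(-8) = 37**2*10 + (-8)**2 = 1369*10 + 64 = 13690 + 64 = 13754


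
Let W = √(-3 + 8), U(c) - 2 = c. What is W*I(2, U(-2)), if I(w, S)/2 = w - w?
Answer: 0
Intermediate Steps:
U(c) = 2 + c
I(w, S) = 0 (I(w, S) = 2*(w - w) = 2*0 = 0)
W = √5 ≈ 2.2361
W*I(2, U(-2)) = √5*0 = 0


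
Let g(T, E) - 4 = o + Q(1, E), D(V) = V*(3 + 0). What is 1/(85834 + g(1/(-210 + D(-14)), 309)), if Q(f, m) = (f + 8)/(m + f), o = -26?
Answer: 310/26601729 ≈ 1.1653e-5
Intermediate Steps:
Q(f, m) = (8 + f)/(f + m)
D(V) = 3*V (D(V) = V*3 = 3*V)
g(T, E) = -22 + 9/(1 + E) (g(T, E) = 4 + (-26 + (8 + 1)/(1 + E)) = 4 + (-26 + 9/(1 + E)) = -22 + 9/(1 + E))
1/(85834 + g(1/(-210 + D(-14)), 309)) = 1/(85834 + (-13 - 22*309)/(1 + 309)) = 1/(85834 + (-13 - 6798)/310) = 1/(85834 + (1/310)*(-6811)) = 1/(85834 - 6811/310) = 1/(26601729/310) = 310/26601729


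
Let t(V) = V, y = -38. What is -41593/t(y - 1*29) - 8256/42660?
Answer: 147817019/238185 ≈ 620.60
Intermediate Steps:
-41593/t(y - 1*29) - 8256/42660 = -41593/(-38 - 1*29) - 8256/42660 = -41593/(-38 - 29) - 8256*1/42660 = -41593/(-67) - 688/3555 = -41593*(-1/67) - 688/3555 = 41593/67 - 688/3555 = 147817019/238185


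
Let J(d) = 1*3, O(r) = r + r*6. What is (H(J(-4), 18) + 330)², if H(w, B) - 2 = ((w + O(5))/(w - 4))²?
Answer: 3154176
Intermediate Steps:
O(r) = 7*r (O(r) = r + 6*r = 7*r)
J(d) = 3
H(w, B) = 2 + (35 + w)²/(-4 + w)² (H(w, B) = 2 + ((w + 7*5)/(w - 4))² = 2 + ((w + 35)/(-4 + w))² = 2 + ((35 + w)/(-4 + w))² = 2 + (35 + w)²/(-4 + w)²)
(H(J(-4), 18) + 330)² = ((2 + (35 + 3)²/(-4 + 3)²) + 330)² = ((2 + 38²/(-1)²) + 330)² = ((2 + 1*1444) + 330)² = ((2 + 1444) + 330)² = (1446 + 330)² = 1776² = 3154176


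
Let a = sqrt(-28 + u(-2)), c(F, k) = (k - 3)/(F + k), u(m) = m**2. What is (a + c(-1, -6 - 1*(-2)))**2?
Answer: -551/25 + 28*I*sqrt(6)/5 ≈ -22.04 + 13.717*I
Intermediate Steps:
c(F, k) = (-3 + k)/(F + k)
a = 2*I*sqrt(6) (a = sqrt(-28 + (-2)**2) = sqrt(-28 + 4) = sqrt(-24) = 2*I*sqrt(6) ≈ 4.899*I)
(a + c(-1, -6 - 1*(-2)))**2 = (2*I*sqrt(6) + (-3 + (-6 - 1*(-2)))/(-1 + (-6 - 1*(-2))))**2 = (2*I*sqrt(6) + (-3 + (-6 + 2))/(-1 + (-6 + 2)))**2 = (2*I*sqrt(6) + (-3 - 4)/(-1 - 4))**2 = (2*I*sqrt(6) - 7/(-5))**2 = (2*I*sqrt(6) - 1/5*(-7))**2 = (2*I*sqrt(6) + 7/5)**2 = (7/5 + 2*I*sqrt(6))**2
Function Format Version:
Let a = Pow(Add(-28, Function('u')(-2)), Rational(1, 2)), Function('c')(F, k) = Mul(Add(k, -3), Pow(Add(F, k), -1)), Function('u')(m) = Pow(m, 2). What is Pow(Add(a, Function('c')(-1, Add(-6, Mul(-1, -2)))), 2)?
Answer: Add(Rational(-551, 25), Mul(Rational(28, 5), I, Pow(6, Rational(1, 2)))) ≈ Add(-22.040, Mul(13.717, I))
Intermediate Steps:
Function('c')(F, k) = Mul(Pow(Add(F, k), -1), Add(-3, k)) (Function('c')(F, k) = Mul(Add(-3, k), Pow(Add(F, k), -1)) = Mul(Pow(Add(F, k), -1), Add(-3, k)))
a = Mul(2, I, Pow(6, Rational(1, 2))) (a = Pow(Add(-28, Pow(-2, 2)), Rational(1, 2)) = Pow(Add(-28, 4), Rational(1, 2)) = Pow(-24, Rational(1, 2)) = Mul(2, I, Pow(6, Rational(1, 2))) ≈ Mul(4.8990, I))
Pow(Add(a, Function('c')(-1, Add(-6, Mul(-1, -2)))), 2) = Pow(Add(Mul(2, I, Pow(6, Rational(1, 2))), Mul(Pow(Add(-1, Add(-6, Mul(-1, -2))), -1), Add(-3, Add(-6, Mul(-1, -2))))), 2) = Pow(Add(Mul(2, I, Pow(6, Rational(1, 2))), Mul(Pow(Add(-1, Add(-6, 2)), -1), Add(-3, Add(-6, 2)))), 2) = Pow(Add(Mul(2, I, Pow(6, Rational(1, 2))), Mul(Pow(Add(-1, -4), -1), Add(-3, -4))), 2) = Pow(Add(Mul(2, I, Pow(6, Rational(1, 2))), Mul(Pow(-5, -1), -7)), 2) = Pow(Add(Mul(2, I, Pow(6, Rational(1, 2))), Mul(Rational(-1, 5), -7)), 2) = Pow(Add(Mul(2, I, Pow(6, Rational(1, 2))), Rational(7, 5)), 2) = Pow(Add(Rational(7, 5), Mul(2, I, Pow(6, Rational(1, 2)))), 2)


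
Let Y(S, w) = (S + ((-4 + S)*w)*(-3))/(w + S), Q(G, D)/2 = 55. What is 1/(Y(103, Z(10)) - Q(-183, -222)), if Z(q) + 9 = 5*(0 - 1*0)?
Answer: -47/3782 ≈ -0.012427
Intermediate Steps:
Q(G, D) = 110 (Q(G, D) = 2*55 = 110)
Z(q) = -9 (Z(q) = -9 + 5*(0 - 1*0) = -9 + 5*(0 + 0) = -9 + 5*0 = -9 + 0 = -9)
Y(S, w) = (S - 3*w*(-4 + S))/(S + w) (Y(S, w) = (S + (w*(-4 + S))*(-3))/(S + w) = (S - 3*w*(-4 + S))/(S + w))
1/(Y(103, Z(10)) - Q(-183, -222)) = 1/((103 + 12*(-9) - 3*103*(-9))/(103 - 9) - 1*110) = 1/((103 - 108 + 2781)/94 - 110) = 1/((1/94)*2776 - 110) = 1/(1388/47 - 110) = 1/(-3782/47) = -47/3782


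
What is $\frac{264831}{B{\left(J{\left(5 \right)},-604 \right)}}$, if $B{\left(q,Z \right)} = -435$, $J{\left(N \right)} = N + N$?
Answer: $- \frac{88277}{145} \approx -608.81$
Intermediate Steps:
$J{\left(N \right)} = 2 N$
$\frac{264831}{B{\left(J{\left(5 \right)},-604 \right)}} = \frac{264831}{-435} = 264831 \left(- \frac{1}{435}\right) = - \frac{88277}{145}$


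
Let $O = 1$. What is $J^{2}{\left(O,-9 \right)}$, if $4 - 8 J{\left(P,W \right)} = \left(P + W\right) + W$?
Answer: $\frac{441}{64} \approx 6.8906$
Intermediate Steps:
$J{\left(P,W \right)} = \frac{1}{2} - \frac{W}{4} - \frac{P}{8}$ ($J{\left(P,W \right)} = \frac{1}{2} - \frac{\left(P + W\right) + W}{8} = \frac{1}{2} - \frac{P + 2 W}{8} = \frac{1}{2} - \left(\frac{W}{4} + \frac{P}{8}\right) = \frac{1}{2} - \frac{W}{4} - \frac{P}{8}$)
$J^{2}{\left(O,-9 \right)} = \left(\frac{1}{2} - - \frac{9}{4} - \frac{1}{8}\right)^{2} = \left(\frac{1}{2} + \frac{9}{4} - \frac{1}{8}\right)^{2} = \left(\frac{21}{8}\right)^{2} = \frac{441}{64}$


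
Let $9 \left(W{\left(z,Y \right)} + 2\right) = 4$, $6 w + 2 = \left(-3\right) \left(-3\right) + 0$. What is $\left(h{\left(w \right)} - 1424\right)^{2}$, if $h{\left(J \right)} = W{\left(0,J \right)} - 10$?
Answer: $\frac{166926400}{81} \approx 2.0608 \cdot 10^{6}$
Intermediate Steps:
$w = \frac{7}{6}$ ($w = - \frac{1}{3} + \frac{\left(-3\right) \left(-3\right) + 0}{6} = - \frac{1}{3} + \frac{9 + 0}{6} = - \frac{1}{3} + \frac{1}{6} \cdot 9 = - \frac{1}{3} + \frac{3}{2} = \frac{7}{6} \approx 1.1667$)
$W{\left(z,Y \right)} = - \frac{14}{9}$ ($W{\left(z,Y \right)} = -2 + \frac{1}{9} \cdot 4 = -2 + \frac{4}{9} = - \frac{14}{9}$)
$h{\left(J \right)} = - \frac{104}{9}$ ($h{\left(J \right)} = - \frac{14}{9} - 10 = - \frac{104}{9}$)
$\left(h{\left(w \right)} - 1424\right)^{2} = \left(- \frac{104}{9} - 1424\right)^{2} = \left(- \frac{12920}{9}\right)^{2} = \frac{166926400}{81}$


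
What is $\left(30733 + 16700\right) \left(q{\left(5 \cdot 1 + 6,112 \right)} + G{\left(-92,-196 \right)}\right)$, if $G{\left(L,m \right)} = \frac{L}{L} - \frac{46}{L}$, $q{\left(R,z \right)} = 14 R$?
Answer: $\frac{14751663}{2} \approx 7.3758 \cdot 10^{6}$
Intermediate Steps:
$G{\left(L,m \right)} = 1 - \frac{46}{L}$
$\left(30733 + 16700\right) \left(q{\left(5 \cdot 1 + 6,112 \right)} + G{\left(-92,-196 \right)}\right) = \left(30733 + 16700\right) \left(14 \left(5 \cdot 1 + 6\right) + \frac{-46 - 92}{-92}\right) = 47433 \left(14 \left(5 + 6\right) - - \frac{3}{2}\right) = 47433 \left(14 \cdot 11 + \frac{3}{2}\right) = 47433 \left(154 + \frac{3}{2}\right) = 47433 \cdot \frac{311}{2} = \frac{14751663}{2}$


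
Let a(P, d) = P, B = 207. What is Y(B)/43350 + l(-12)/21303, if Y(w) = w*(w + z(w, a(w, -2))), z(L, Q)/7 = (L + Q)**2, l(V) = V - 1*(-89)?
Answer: 103756390859/18107550 ≈ 5730.0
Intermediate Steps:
l(V) = 89 + V (l(V) = V + 89 = 89 + V)
z(L, Q) = 7*(L + Q)**2
Y(w) = w*(w + 28*w**2) (Y(w) = w*(w + 7*(w + w)**2) = w*(w + 7*(2*w)**2) = w*(w + 7*(4*w**2)) = w*(w + 28*w**2))
Y(B)/43350 + l(-12)/21303 = (207**2*(1 + 28*207))/43350 + (89 - 12)/21303 = (42849*(1 + 5796))*(1/43350) + 77*(1/21303) = (42849*5797)*(1/43350) + 77/21303 = 248395653*(1/43350) + 77/21303 = 4870503/850 + 77/21303 = 103756390859/18107550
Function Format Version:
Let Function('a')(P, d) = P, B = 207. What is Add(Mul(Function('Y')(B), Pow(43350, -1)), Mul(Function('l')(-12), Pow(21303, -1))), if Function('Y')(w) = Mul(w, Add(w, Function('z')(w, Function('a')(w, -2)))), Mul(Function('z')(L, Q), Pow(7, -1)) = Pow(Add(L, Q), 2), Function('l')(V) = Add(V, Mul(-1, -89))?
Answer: Rational(103756390859, 18107550) ≈ 5730.0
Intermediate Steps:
Function('l')(V) = Add(89, V) (Function('l')(V) = Add(V, 89) = Add(89, V))
Function('z')(L, Q) = Mul(7, Pow(Add(L, Q), 2))
Function('Y')(w) = Mul(w, Add(w, Mul(28, Pow(w, 2)))) (Function('Y')(w) = Mul(w, Add(w, Mul(7, Pow(Add(w, w), 2)))) = Mul(w, Add(w, Mul(7, Pow(Mul(2, w), 2)))) = Mul(w, Add(w, Mul(7, Mul(4, Pow(w, 2))))) = Mul(w, Add(w, Mul(28, Pow(w, 2)))))
Add(Mul(Function('Y')(B), Pow(43350, -1)), Mul(Function('l')(-12), Pow(21303, -1))) = Add(Mul(Mul(Pow(207, 2), Add(1, Mul(28, 207))), Pow(43350, -1)), Mul(Add(89, -12), Pow(21303, -1))) = Add(Mul(Mul(42849, Add(1, 5796)), Rational(1, 43350)), Mul(77, Rational(1, 21303))) = Add(Mul(Mul(42849, 5797), Rational(1, 43350)), Rational(77, 21303)) = Add(Mul(248395653, Rational(1, 43350)), Rational(77, 21303)) = Add(Rational(4870503, 850), Rational(77, 21303)) = Rational(103756390859, 18107550)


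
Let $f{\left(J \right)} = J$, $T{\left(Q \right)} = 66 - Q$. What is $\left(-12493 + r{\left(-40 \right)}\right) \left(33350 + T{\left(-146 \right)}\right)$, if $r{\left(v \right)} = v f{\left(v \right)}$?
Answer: $-365590866$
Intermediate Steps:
$r{\left(v \right)} = v^{2}$ ($r{\left(v \right)} = v v = v^{2}$)
$\left(-12493 + r{\left(-40 \right)}\right) \left(33350 + T{\left(-146 \right)}\right) = \left(-12493 + \left(-40\right)^{2}\right) \left(33350 + \left(66 - -146\right)\right) = \left(-12493 + 1600\right) \left(33350 + \left(66 + 146\right)\right) = - 10893 \left(33350 + 212\right) = \left(-10893\right) 33562 = -365590866$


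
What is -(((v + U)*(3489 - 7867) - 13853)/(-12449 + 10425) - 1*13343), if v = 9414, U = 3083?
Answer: -27719487/2024 ≈ -13695.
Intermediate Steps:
-(((v + U)*(3489 - 7867) - 13853)/(-12449 + 10425) - 1*13343) = -(((9414 + 3083)*(3489 - 7867) - 13853)/(-12449 + 10425) - 1*13343) = -((12497*(-4378) - 13853)/(-2024) - 13343) = -((-54711866 - 13853)*(-1/2024) - 13343) = -(-54725719*(-1/2024) - 13343) = -(54725719/2024 - 13343) = -1*27719487/2024 = -27719487/2024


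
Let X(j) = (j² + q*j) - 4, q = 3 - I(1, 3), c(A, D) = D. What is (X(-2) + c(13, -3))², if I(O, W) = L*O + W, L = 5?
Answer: 49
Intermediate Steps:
I(O, W) = W + 5*O (I(O, W) = 5*O + W = W + 5*O)
q = -5 (q = 3 - (3 + 5*1) = 3 - (3 + 5) = 3 - 1*8 = 3 - 8 = -5)
X(j) = -4 + j² - 5*j (X(j) = (j² - 5*j) - 4 = -4 + j² - 5*j)
(X(-2) + c(13, -3))² = ((-4 + (-2)² - 5*(-2)) - 3)² = ((-4 + 4 + 10) - 3)² = (10 - 3)² = 7² = 49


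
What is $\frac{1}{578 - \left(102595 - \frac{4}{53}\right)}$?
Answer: $- \frac{53}{5406897} \approx -9.8023 \cdot 10^{-6}$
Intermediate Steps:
$\frac{1}{578 - \left(102595 - \frac{4}{53}\right)} = \frac{1}{578 - \left(- \frac{4}{53} + 289 \frac{1}{\frac{1}{355}}\right)} = \frac{1}{578 + \left(\left(-289\right) 355 + \frac{4}{53}\right)} = \frac{1}{578 + \left(-102595 + \frac{4}{53}\right)} = \frac{1}{578 - \frac{5437531}{53}} = \frac{1}{- \frac{5406897}{53}} = - \frac{53}{5406897}$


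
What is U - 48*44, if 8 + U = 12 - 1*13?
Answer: -2121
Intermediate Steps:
U = -9 (U = -8 + (12 - 1*13) = -8 + (12 - 13) = -8 - 1 = -9)
U - 48*44 = -9 - 48*44 = -9 - 2112 = -2121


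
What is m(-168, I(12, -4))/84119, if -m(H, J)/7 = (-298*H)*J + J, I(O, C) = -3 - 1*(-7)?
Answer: -200260/12017 ≈ -16.665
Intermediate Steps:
I(O, C) = 4 (I(O, C) = -3 + 7 = 4)
m(H, J) = -7*J + 2086*H*J (m(H, J) = -7*((-298*H)*J + J) = -7*(-298*H*J + J) = -7*(J - 298*H*J) = -7*J + 2086*H*J)
m(-168, I(12, -4))/84119 = (7*4*(-1 + 298*(-168)))/84119 = (7*4*(-1 - 50064))*(1/84119) = (7*4*(-50065))*(1/84119) = -1401820*1/84119 = -200260/12017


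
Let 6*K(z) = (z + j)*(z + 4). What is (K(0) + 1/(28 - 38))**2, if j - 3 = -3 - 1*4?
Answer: 6889/900 ≈ 7.6544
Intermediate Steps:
j = -4 (j = 3 + (-3 - 1*4) = 3 + (-3 - 4) = 3 - 7 = -4)
K(z) = (-4 + z)*(4 + z)/6 (K(z) = ((z - 4)*(z + 4))/6 = ((-4 + z)*(4 + z))/6 = (-4 + z)*(4 + z)/6)
(K(0) + 1/(28 - 38))**2 = ((-8/3 + (1/6)*0**2) + 1/(28 - 38))**2 = ((-8/3 + (1/6)*0) + 1/(-10))**2 = ((-8/3 + 0) - 1/10)**2 = (-8/3 - 1/10)**2 = (-83/30)**2 = 6889/900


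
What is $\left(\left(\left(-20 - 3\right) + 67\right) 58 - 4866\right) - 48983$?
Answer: $-51297$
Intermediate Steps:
$\left(\left(\left(-20 - 3\right) + 67\right) 58 - 4866\right) - 48983 = \left(\left(-23 + 67\right) 58 - 4866\right) - 48983 = \left(44 \cdot 58 - 4866\right) - 48983 = \left(2552 - 4866\right) - 48983 = -2314 - 48983 = -51297$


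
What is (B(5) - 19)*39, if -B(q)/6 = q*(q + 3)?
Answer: -10101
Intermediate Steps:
B(q) = -6*q*(3 + q) (B(q) = -6*q*(q + 3) = -6*q*(3 + q))
(B(5) - 19)*39 = (-6*5*(3 + 5) - 19)*39 = (-6*5*8 - 19)*39 = (-240 - 19)*39 = -259*39 = -10101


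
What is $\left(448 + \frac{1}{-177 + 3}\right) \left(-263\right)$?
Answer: $- \frac{20501113}{174} \approx -1.1782 \cdot 10^{5}$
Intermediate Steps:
$\left(448 + \frac{1}{-177 + 3}\right) \left(-263\right) = \left(448 + \frac{1}{-174}\right) \left(-263\right) = \left(448 - \frac{1}{174}\right) \left(-263\right) = \frac{77951}{174} \left(-263\right) = - \frac{20501113}{174}$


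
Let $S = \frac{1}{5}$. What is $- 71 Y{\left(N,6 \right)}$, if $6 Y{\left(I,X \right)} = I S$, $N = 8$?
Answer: $- \frac{284}{15} \approx -18.933$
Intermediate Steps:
$S = \frac{1}{5} \approx 0.2$
$Y{\left(I,X \right)} = \frac{I}{30}$ ($Y{\left(I,X \right)} = \frac{I \frac{1}{5}}{6} = \frac{\frac{1}{5} I}{6} = \frac{I}{30}$)
$- 71 Y{\left(N,6 \right)} = - 71 \cdot \frac{1}{30} \cdot 8 = \left(-71\right) \frac{4}{15} = - \frac{284}{15}$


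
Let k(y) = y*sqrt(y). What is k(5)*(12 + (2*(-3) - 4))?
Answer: 10*sqrt(5) ≈ 22.361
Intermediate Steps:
k(y) = y**(3/2)
k(5)*(12 + (2*(-3) - 4)) = 5**(3/2)*(12 + (2*(-3) - 4)) = (5*sqrt(5))*(12 + (-6 - 4)) = (5*sqrt(5))*(12 - 10) = (5*sqrt(5))*2 = 10*sqrt(5)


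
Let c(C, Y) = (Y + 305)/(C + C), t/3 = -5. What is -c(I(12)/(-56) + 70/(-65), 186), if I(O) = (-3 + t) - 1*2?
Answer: 44681/131 ≈ 341.08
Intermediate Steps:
t = -15 (t = 3*(-5) = -15)
I(O) = -20 (I(O) = (-3 - 15) - 1*2 = -18 - 2 = -20)
c(C, Y) = (305 + Y)/(2*C) (c(C, Y) = (305 + Y)/((2*C)) = (305 + Y)*(1/(2*C)) = (305 + Y)/(2*C))
-c(I(12)/(-56) + 70/(-65), 186) = -(305 + 186)/(2*(-20/(-56) + 70/(-65))) = -491/(2*(-20*(-1/56) + 70*(-1/65))) = -491/(2*(5/14 - 14/13)) = -491/(2*(-131/182)) = -(-182)*491/(2*131) = -1*(-44681/131) = 44681/131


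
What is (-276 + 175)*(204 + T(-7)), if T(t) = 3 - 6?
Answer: -20301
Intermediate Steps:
T(t) = -3
(-276 + 175)*(204 + T(-7)) = (-276 + 175)*(204 - 3) = -101*201 = -20301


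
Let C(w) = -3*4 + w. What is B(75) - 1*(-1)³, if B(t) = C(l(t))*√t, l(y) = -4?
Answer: 1 - 80*√3 ≈ -137.56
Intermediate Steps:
C(w) = -12 + w
B(t) = -16*√t (B(t) = (-12 - 4)*√t = -16*√t)
B(75) - 1*(-1)³ = -80*√3 - 1*(-1)³ = -80*√3 - 1*(-1) = -80*√3 + 1 = 1 - 80*√3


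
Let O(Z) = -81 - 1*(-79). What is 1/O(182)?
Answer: -½ ≈ -0.50000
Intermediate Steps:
O(Z) = -2 (O(Z) = -81 + 79 = -2)
1/O(182) = 1/(-2) = -½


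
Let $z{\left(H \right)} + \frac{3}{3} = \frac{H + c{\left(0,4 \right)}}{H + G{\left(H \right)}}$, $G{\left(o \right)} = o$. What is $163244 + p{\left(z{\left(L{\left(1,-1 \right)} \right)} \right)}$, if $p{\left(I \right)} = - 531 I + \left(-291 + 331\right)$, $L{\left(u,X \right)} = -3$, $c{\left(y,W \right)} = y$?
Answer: $\frac{327099}{2} \approx 1.6355 \cdot 10^{5}$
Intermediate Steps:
$z{\left(H \right)} = - \frac{1}{2}$ ($z{\left(H \right)} = -1 + \frac{H + 0}{H + H} = -1 + \frac{H}{2 H} = -1 + H \frac{1}{2 H} = -1 + \frac{1}{2} = - \frac{1}{2}$)
$p{\left(I \right)} = 40 - 531 I$ ($p{\left(I \right)} = - 531 I + 40 = 40 - 531 I$)
$163244 + p{\left(z{\left(L{\left(1,-1 \right)} \right)} \right)} = 163244 + \left(40 - - \frac{531}{2}\right) = 163244 + \left(40 + \frac{531}{2}\right) = 163244 + \frac{611}{2} = \frac{327099}{2}$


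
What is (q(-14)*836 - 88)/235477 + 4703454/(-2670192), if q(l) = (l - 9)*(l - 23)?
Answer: 190447451/151219048 ≈ 1.2594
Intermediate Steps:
q(l) = (-23 + l)*(-9 + l) (q(l) = (-9 + l)*(-23 + l) = (-23 + l)*(-9 + l))
(q(-14)*836 - 88)/235477 + 4703454/(-2670192) = ((207 + (-14)² - 32*(-14))*836 - 88)/235477 + 4703454/(-2670192) = ((207 + 196 + 448)*836 - 88)*(1/235477) + 4703454*(-1/2670192) = (851*836 - 88)*(1/235477) - 12443/7064 = (711436 - 88)*(1/235477) - 12443/7064 = 711348*(1/235477) - 12443/7064 = 64668/21407 - 12443/7064 = 190447451/151219048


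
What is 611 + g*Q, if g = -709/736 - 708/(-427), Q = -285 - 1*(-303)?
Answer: 97975201/157136 ≈ 623.51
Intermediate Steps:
Q = 18 (Q = -285 + 303 = 18)
g = 218345/314272 (g = -709*1/736 - 708*(-1/427) = -709/736 + 708/427 = 218345/314272 ≈ 0.69476)
611 + g*Q = 611 + (218345/314272)*18 = 611 + 1965105/157136 = 97975201/157136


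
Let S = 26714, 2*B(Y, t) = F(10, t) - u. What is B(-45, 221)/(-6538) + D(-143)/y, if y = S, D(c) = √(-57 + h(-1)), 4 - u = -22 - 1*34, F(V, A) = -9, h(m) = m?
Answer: 69/13076 + I*√58/26714 ≈ 0.0052768 + 0.00028509*I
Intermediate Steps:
u = 60 (u = 4 - (-22 - 1*34) = 4 - (-22 - 34) = 4 - 1*(-56) = 4 + 56 = 60)
B(Y, t) = -69/2 (B(Y, t) = (-9 - 1*60)/2 = (-9 - 60)/2 = (½)*(-69) = -69/2)
D(c) = I*√58 (D(c) = √(-57 - 1) = √(-58) = I*√58)
y = 26714
B(-45, 221)/(-6538) + D(-143)/y = -69/2/(-6538) + (I*√58)/26714 = -69/2*(-1/6538) + (I*√58)*(1/26714) = 69/13076 + I*√58/26714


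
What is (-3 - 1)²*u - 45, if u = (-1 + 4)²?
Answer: 99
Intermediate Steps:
u = 9 (u = 3² = 9)
(-3 - 1)²*u - 45 = (-3 - 1)²*9 - 45 = (-4)²*9 - 45 = 16*9 - 45 = 144 - 45 = 99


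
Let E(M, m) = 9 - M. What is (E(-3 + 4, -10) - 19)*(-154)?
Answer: 1694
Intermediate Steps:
(E(-3 + 4, -10) - 19)*(-154) = ((9 - (-3 + 4)) - 19)*(-154) = ((9 - 1*1) - 19)*(-154) = ((9 - 1) - 19)*(-154) = (8 - 19)*(-154) = -11*(-154) = 1694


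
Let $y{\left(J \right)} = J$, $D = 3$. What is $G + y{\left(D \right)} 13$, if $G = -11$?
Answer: $28$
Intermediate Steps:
$G + y{\left(D \right)} 13 = -11 + 3 \cdot 13 = -11 + 39 = 28$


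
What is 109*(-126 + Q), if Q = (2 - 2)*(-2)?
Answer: -13734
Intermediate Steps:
Q = 0 (Q = 0*(-2) = 0)
109*(-126 + Q) = 109*(-126 + 0) = 109*(-126) = -13734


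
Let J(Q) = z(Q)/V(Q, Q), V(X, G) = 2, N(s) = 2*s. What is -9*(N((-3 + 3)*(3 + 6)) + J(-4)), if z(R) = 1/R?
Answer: 9/8 ≈ 1.1250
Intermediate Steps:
J(Q) = 1/(2*Q) (J(Q) = 1/(Q*2) = (½)/Q = 1/(2*Q))
-9*(N((-3 + 3)*(3 + 6)) + J(-4)) = -9*(2*((-3 + 3)*(3 + 6)) + (½)/(-4)) = -9*(2*(0*9) + (½)*(-¼)) = -9*(2*0 - ⅛) = -9*(0 - ⅛) = -9*(-⅛) = 9/8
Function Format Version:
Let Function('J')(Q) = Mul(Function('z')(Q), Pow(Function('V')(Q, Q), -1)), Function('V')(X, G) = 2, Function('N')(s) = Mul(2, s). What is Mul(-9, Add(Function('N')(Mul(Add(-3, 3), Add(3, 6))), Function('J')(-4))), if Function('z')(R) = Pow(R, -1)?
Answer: Rational(9, 8) ≈ 1.1250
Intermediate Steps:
Function('J')(Q) = Mul(Rational(1, 2), Pow(Q, -1)) (Function('J')(Q) = Mul(Pow(Q, -1), Pow(2, -1)) = Mul(Pow(Q, -1), Rational(1, 2)) = Mul(Rational(1, 2), Pow(Q, -1)))
Mul(-9, Add(Function('N')(Mul(Add(-3, 3), Add(3, 6))), Function('J')(-4))) = Mul(-9, Add(Mul(2, Mul(Add(-3, 3), Add(3, 6))), Mul(Rational(1, 2), Pow(-4, -1)))) = Mul(-9, Add(Mul(2, Mul(0, 9)), Mul(Rational(1, 2), Rational(-1, 4)))) = Mul(-9, Add(Mul(2, 0), Rational(-1, 8))) = Mul(-9, Add(0, Rational(-1, 8))) = Mul(-9, Rational(-1, 8)) = Rational(9, 8)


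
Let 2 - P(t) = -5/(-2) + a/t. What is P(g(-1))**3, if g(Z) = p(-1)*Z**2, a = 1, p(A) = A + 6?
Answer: -343/1000 ≈ -0.34300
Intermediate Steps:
p(A) = 6 + A
g(Z) = 5*Z**2 (g(Z) = (6 - 1)*Z**2 = 5*Z**2)
P(t) = -1/2 - 1/t (P(t) = 2 - (-5/(-2) + 1/t) = 2 - (-5*(-1/2) + 1/t) = 2 - (5/2 + 1/t) = 2 + (-5/2 - 1/t) = -1/2 - 1/t)
P(g(-1))**3 = ((-2 - 5*(-1)**2)/(2*((5*(-1)**2))))**3 = ((-2 - 5)/(2*((5*1))))**3 = ((1/2)*(-2 - 1*5)/5)**3 = ((1/2)*(1/5)*(-2 - 5))**3 = ((1/2)*(1/5)*(-7))**3 = (-7/10)**3 = -343/1000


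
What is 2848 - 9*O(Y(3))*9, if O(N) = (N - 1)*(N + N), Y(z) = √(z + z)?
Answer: 1876 + 162*√6 ≈ 2272.8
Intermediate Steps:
Y(z) = √2*√z (Y(z) = √(2*z) = √2*√z)
O(N) = 2*N*(-1 + N) (O(N) = (-1 + N)*(2*N) = 2*N*(-1 + N))
2848 - 9*O(Y(3))*9 = 2848 - 18*√2*√3*(-1 + √2*√3)*9 = 2848 - 18*√6*(-1 + √6)*9 = 2848 - 162*√6*(-1 + √6)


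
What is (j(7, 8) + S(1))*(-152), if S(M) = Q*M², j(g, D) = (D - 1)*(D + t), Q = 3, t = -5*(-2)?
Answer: -19608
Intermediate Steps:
t = 10
j(g, D) = (-1 + D)*(10 + D) (j(g, D) = (D - 1)*(D + 10) = (-1 + D)*(10 + D))
S(M) = 3*M²
(j(7, 8) + S(1))*(-152) = ((-10 + 8² + 9*8) + 3*1²)*(-152) = ((-10 + 64 + 72) + 3*1)*(-152) = (126 + 3)*(-152) = 129*(-152) = -19608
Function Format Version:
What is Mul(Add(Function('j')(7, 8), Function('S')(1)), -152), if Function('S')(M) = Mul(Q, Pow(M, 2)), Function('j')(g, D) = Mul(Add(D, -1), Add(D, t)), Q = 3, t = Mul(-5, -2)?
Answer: -19608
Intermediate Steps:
t = 10
Function('j')(g, D) = Mul(Add(-1, D), Add(10, D)) (Function('j')(g, D) = Mul(Add(D, -1), Add(D, 10)) = Mul(Add(-1, D), Add(10, D)))
Function('S')(M) = Mul(3, Pow(M, 2))
Mul(Add(Function('j')(7, 8), Function('S')(1)), -152) = Mul(Add(Add(-10, Pow(8, 2), Mul(9, 8)), Mul(3, Pow(1, 2))), -152) = Mul(Add(Add(-10, 64, 72), Mul(3, 1)), -152) = Mul(Add(126, 3), -152) = Mul(129, -152) = -19608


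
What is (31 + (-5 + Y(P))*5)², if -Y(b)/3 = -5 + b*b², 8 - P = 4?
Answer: 772641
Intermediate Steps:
P = 4 (P = 8 - 1*4 = 8 - 4 = 4)
Y(b) = 15 - 3*b³ (Y(b) = -3*(-5 + b*b²) = -3*(-5 + b³) = 15 - 3*b³)
(31 + (-5 + Y(P))*5)² = (31 + (-5 + (15 - 3*4³))*5)² = (31 + (-5 + (15 - 3*64))*5)² = (31 + (-5 + (15 - 192))*5)² = (31 + (-5 - 177)*5)² = (31 - 182*5)² = (31 - 910)² = (-879)² = 772641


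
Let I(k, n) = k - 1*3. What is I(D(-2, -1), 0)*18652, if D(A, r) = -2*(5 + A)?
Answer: -167868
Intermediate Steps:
D(A, r) = -10 - 2*A
I(k, n) = -3 + k (I(k, n) = k - 3 = -3 + k)
I(D(-2, -1), 0)*18652 = (-3 + (-10 - 2*(-2)))*18652 = (-3 + (-10 + 4))*18652 = (-3 - 6)*18652 = -9*18652 = -167868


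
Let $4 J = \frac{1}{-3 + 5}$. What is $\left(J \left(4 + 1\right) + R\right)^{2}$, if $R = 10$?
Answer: $\frac{7225}{64} \approx 112.89$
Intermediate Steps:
$J = \frac{1}{8}$ ($J = \frac{1}{4 \left(-3 + 5\right)} = \frac{1}{4 \cdot 2} = \frac{1}{4} \cdot \frac{1}{2} = \frac{1}{8} \approx 0.125$)
$\left(J \left(4 + 1\right) + R\right)^{2} = \left(\frac{4 + 1}{8} + 10\right)^{2} = \left(\frac{1}{8} \cdot 5 + 10\right)^{2} = \left(\frac{5}{8} + 10\right)^{2} = \left(\frac{85}{8}\right)^{2} = \frac{7225}{64}$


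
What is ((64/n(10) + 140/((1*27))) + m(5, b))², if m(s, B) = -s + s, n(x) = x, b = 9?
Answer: 2446096/18225 ≈ 134.22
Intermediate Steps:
m(s, B) = 0
((64/n(10) + 140/((1*27))) + m(5, b))² = ((64/10 + 140/((1*27))) + 0)² = ((64*(⅒) + 140/27) + 0)² = ((32/5 + 140*(1/27)) + 0)² = ((32/5 + 140/27) + 0)² = (1564/135 + 0)² = (1564/135)² = 2446096/18225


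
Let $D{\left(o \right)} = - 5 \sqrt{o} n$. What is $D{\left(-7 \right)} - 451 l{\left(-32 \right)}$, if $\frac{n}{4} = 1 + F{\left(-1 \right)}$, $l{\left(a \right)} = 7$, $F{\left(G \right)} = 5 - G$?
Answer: $-3157 - 140 i \sqrt{7} \approx -3157.0 - 370.41 i$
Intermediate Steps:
$n = 28$ ($n = 4 \left(1 + \left(5 - -1\right)\right) = 4 \left(1 + \left(5 + 1\right)\right) = 4 \left(1 + 6\right) = 4 \cdot 7 = 28$)
$D{\left(o \right)} = - 140 \sqrt{o}$ ($D{\left(o \right)} = - 5 \sqrt{o} 28 = - 140 \sqrt{o}$)
$D{\left(-7 \right)} - 451 l{\left(-32 \right)} = - 140 \sqrt{-7} - 3157 = - 140 i \sqrt{7} - 3157 = -3157 - 140 i \sqrt{7}$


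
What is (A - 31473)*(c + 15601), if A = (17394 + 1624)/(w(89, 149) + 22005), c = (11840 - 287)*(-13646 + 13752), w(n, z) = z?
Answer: -432361317983728/11077 ≈ -3.9032e+10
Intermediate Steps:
c = 1224618 (c = 11553*106 = 1224618)
A = 9509/11077 (A = (17394 + 1624)/(149 + 22005) = 19018/22154 = 19018*(1/22154) = 9509/11077 ≈ 0.85845)
(A - 31473)*(c + 15601) = (9509/11077 - 31473)*(1224618 + 15601) = -348616912/11077*1240219 = -432361317983728/11077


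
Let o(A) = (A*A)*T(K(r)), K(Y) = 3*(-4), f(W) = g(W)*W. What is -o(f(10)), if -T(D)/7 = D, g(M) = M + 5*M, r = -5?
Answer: -30240000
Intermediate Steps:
g(M) = 6*M
f(W) = 6*W² (f(W) = (6*W)*W = 6*W²)
K(Y) = -12
T(D) = -7*D
o(A) = 84*A² (o(A) = (A*A)*(-7*(-12)) = A²*84 = 84*A²)
-o(f(10)) = -84*(6*10²)² = -84*(6*100)² = -84*600² = -84*360000 = -1*30240000 = -30240000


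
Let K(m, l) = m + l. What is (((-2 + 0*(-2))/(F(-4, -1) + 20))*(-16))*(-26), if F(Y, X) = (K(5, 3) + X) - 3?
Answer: -104/3 ≈ -34.667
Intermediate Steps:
K(m, l) = l + m
F(Y, X) = 5 + X (F(Y, X) = ((3 + 5) + X) - 3 = (8 + X) - 3 = 5 + X)
(((-2 + 0*(-2))/(F(-4, -1) + 20))*(-16))*(-26) = (((-2 + 0*(-2))/((5 - 1) + 20))*(-16))*(-26) = (((-2 + 0)/(4 + 20))*(-16))*(-26) = (-2/24*(-16))*(-26) = (-2*1/24*(-16))*(-26) = -1/12*(-16)*(-26) = (4/3)*(-26) = -104/3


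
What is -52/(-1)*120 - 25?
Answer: 6215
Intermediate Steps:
-52/(-1)*120 - 25 = -52*(-1)*120 - 25 = 52*120 - 25 = 6240 - 25 = 6215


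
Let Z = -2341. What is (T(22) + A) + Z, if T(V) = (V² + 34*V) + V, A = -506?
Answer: -1593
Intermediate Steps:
T(V) = V² + 35*V
(T(22) + A) + Z = (22*(35 + 22) - 506) - 2341 = (22*57 - 506) - 2341 = (1254 - 506) - 2341 = 748 - 2341 = -1593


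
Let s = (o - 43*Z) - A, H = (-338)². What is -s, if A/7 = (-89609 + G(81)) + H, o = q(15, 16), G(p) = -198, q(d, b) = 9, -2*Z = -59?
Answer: 344637/2 ≈ 1.7232e+5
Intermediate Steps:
Z = 59/2 (Z = -½*(-59) = 59/2 ≈ 29.500)
H = 114244
o = 9
A = 171059 (A = 7*((-89609 - 198) + 114244) = 7*(-89807 + 114244) = 7*24437 = 171059)
s = -344637/2 (s = (9 - 43*59/2) - 1*171059 = (9 - 2537/2) - 171059 = -2519/2 - 171059 = -344637/2 ≈ -1.7232e+5)
-s = -1*(-344637/2) = 344637/2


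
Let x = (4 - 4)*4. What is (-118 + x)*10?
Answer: -1180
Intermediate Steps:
x = 0 (x = 0*4 = 0)
(-118 + x)*10 = (-118 + 0)*10 = -118*10 = -1180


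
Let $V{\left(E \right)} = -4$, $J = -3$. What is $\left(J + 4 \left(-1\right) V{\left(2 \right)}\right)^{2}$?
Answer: $169$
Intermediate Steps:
$\left(J + 4 \left(-1\right) V{\left(2 \right)}\right)^{2} = \left(-3 + 4 \left(-1\right) \left(-4\right)\right)^{2} = \left(-3 - -16\right)^{2} = \left(-3 + 16\right)^{2} = 13^{2} = 169$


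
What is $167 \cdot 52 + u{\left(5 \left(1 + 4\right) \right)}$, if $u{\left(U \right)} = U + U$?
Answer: $8734$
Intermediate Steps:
$u{\left(U \right)} = 2 U$
$167 \cdot 52 + u{\left(5 \left(1 + 4\right) \right)} = 167 \cdot 52 + 2 \cdot 5 \left(1 + 4\right) = 8684 + 2 \cdot 5 \cdot 5 = 8684 + 2 \cdot 25 = 8684 + 50 = 8734$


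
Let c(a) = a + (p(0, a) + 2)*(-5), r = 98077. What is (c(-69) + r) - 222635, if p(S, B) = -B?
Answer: -124982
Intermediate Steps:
c(a) = -10 + 6*a (c(a) = a + (-a + 2)*(-5) = a + (2 - a)*(-5) = a + (-10 + 5*a) = -10 + 6*a)
(c(-69) + r) - 222635 = ((-10 + 6*(-69)) + 98077) - 222635 = ((-10 - 414) + 98077) - 222635 = (-424 + 98077) - 222635 = 97653 - 222635 = -124982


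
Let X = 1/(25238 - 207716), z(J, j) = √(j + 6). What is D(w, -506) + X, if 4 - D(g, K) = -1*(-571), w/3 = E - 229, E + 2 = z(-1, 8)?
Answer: -103465027/182478 ≈ -567.00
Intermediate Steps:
z(J, j) = √(6 + j)
E = -2 + √14 (E = -2 + √(6 + 8) = -2 + √14 ≈ 1.7417)
w = -693 + 3*√14 (w = 3*((-2 + √14) - 229) = 3*(-231 + √14) = -693 + 3*√14 ≈ -681.78)
D(g, K) = -567 (D(g, K) = 4 - (-1)*(-571) = 4 - 1*571 = 4 - 571 = -567)
X = -1/182478 (X = 1/(-182478) = -1/182478 ≈ -5.4801e-6)
D(w, -506) + X = -567 - 1/182478 = -103465027/182478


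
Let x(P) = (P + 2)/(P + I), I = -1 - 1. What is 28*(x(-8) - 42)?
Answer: -5796/5 ≈ -1159.2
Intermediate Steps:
I = -2
x(P) = (2 + P)/(-2 + P) (x(P) = (P + 2)/(P - 2) = (2 + P)/(-2 + P))
28*(x(-8) - 42) = 28*((2 - 8)/(-2 - 8) - 42) = 28*(-6/(-10) - 42) = 28*(-1/10*(-6) - 42) = 28*(3/5 - 42) = 28*(-207/5) = -5796/5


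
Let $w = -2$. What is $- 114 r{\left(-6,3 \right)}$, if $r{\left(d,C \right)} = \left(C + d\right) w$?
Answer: $-684$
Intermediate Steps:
$r{\left(d,C \right)} = - 2 C - 2 d$ ($r{\left(d,C \right)} = \left(C + d\right) \left(-2\right) = - 2 C - 2 d$)
$- 114 r{\left(-6,3 \right)} = - 114 \left(\left(-2\right) 3 - -12\right) = - 114 \left(-6 + 12\right) = \left(-114\right) 6 = -684$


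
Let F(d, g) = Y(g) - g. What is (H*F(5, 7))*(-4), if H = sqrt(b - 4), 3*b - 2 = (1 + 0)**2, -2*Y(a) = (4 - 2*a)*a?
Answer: -112*I*sqrt(3) ≈ -193.99*I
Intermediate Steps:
Y(a) = -a*(4 - 2*a)/2 (Y(a) = -(4 - 2*a)*a/2 = -a*(4 - 2*a)/2)
F(d, g) = -g + g*(-2 + g) (F(d, g) = g*(-2 + g) - g = -g + g*(-2 + g))
b = 1 (b = 2/3 + (1 + 0)**2/3 = 2/3 + (1/3)*1**2 = 2/3 + (1/3)*1 = 2/3 + 1/3 = 1)
H = I*sqrt(3) (H = sqrt(1 - 4) = sqrt(-3) = I*sqrt(3) ≈ 1.732*I)
(H*F(5, 7))*(-4) = ((I*sqrt(3))*(7*(-3 + 7)))*(-4) = ((I*sqrt(3))*(7*4))*(-4) = ((I*sqrt(3))*28)*(-4) = (28*I*sqrt(3))*(-4) = -112*I*sqrt(3)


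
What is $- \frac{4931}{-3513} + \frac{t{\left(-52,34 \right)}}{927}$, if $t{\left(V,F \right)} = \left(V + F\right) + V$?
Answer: $\frac{1441709}{1085517} \approx 1.3281$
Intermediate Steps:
$t{\left(V,F \right)} = F + 2 V$ ($t{\left(V,F \right)} = \left(F + V\right) + V = F + 2 V$)
$- \frac{4931}{-3513} + \frac{t{\left(-52,34 \right)}}{927} = - \frac{4931}{-3513} + \frac{34 + 2 \left(-52\right)}{927} = \left(-4931\right) \left(- \frac{1}{3513}\right) + \left(34 - 104\right) \frac{1}{927} = \frac{4931}{3513} - \frac{70}{927} = \frac{1441709}{1085517}$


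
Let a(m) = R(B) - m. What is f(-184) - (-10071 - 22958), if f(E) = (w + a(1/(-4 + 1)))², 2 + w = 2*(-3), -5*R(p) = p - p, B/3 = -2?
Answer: 297790/9 ≈ 33088.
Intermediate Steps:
B = -6 (B = 3*(-2) = -6)
R(p) = 0 (R(p) = -(p - p)/5 = -⅕*0 = 0)
a(m) = -m (a(m) = 0 - m = -m)
w = -8 (w = -2 + 2*(-3) = -2 - 6 = -8)
f(E) = 529/9 (f(E) = (-8 - 1/(-4 + 1))² = (-8 - 1/(-3))² = (-8 - 1*(-⅓))² = (-8 + ⅓)² = (-23/3)² = 529/9)
f(-184) - (-10071 - 22958) = 529/9 - (-10071 - 22958) = 529/9 - 1*(-33029) = 529/9 + 33029 = 297790/9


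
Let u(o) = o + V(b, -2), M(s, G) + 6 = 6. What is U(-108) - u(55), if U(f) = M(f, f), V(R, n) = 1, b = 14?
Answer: -56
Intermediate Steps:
M(s, G) = 0 (M(s, G) = -6 + 6 = 0)
U(f) = 0
u(o) = 1 + o (u(o) = o + 1 = 1 + o)
U(-108) - u(55) = 0 - (1 + 55) = 0 - 1*56 = 0 - 56 = -56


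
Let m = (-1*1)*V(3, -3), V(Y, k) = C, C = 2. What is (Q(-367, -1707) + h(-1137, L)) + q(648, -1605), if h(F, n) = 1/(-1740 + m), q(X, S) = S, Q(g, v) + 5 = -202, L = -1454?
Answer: -3156505/1742 ≈ -1812.0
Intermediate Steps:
V(Y, k) = 2
Q(g, v) = -207 (Q(g, v) = -5 - 202 = -207)
m = -2 (m = -1*1*2 = -1*2 = -2)
h(F, n) = -1/1742 (h(F, n) = 1/(-1740 - 2) = 1/(-1742) = -1/1742)
(Q(-367, -1707) + h(-1137, L)) + q(648, -1605) = (-207 - 1/1742) - 1605 = -360595/1742 - 1605 = -3156505/1742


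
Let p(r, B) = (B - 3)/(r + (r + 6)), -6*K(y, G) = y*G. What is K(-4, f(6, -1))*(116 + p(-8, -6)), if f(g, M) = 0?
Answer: 0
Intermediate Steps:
K(y, G) = -G*y/6 (K(y, G) = -y*G/6 = -G*y/6)
p(r, B) = (-3 + B)/(6 + 2*r) (p(r, B) = (-3 + B)/(r + (6 + r)) = (-3 + B)/(6 + 2*r))
K(-4, f(6, -1))*(116 + p(-8, -6)) = (-1/6*0*(-4))*(116 + (-3 - 6)/(2*(3 - 8))) = 0*(116 + (1/2)*(-9)/(-5)) = 0*(116 + (1/2)*(-1/5)*(-9)) = 0*(116 + 9/10) = 0*(1169/10) = 0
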